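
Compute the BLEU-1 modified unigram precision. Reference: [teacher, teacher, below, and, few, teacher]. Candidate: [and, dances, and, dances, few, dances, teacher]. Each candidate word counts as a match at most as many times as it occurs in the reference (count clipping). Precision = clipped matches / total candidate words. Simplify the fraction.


Reference word counts: {'and': 1, 'below': 1, 'few': 1, 'teacher': 3}
Checking each candidate word (with clipping):
  'and' -> in reference (ref count 1, used 1/1) -> match (matches: 1)
  'dances' -> not in reference -> no match (matches: 1)
  'and' -> ref count 1 already used up (1/1) -> clipped, no match (matches: 1)
  'dances' -> not in reference -> no match (matches: 1)
  'few' -> in reference (ref count 1, used 1/1) -> match (matches: 2)
  'dances' -> not in reference -> no match (matches: 2)
  'teacher' -> in reference (ref count 3, used 1/3) -> match (matches: 3)
Clipped matches: 3, Candidate length: 7
Precision = 3/7

3/7


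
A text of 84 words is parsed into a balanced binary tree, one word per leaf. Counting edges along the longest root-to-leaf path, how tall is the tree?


In a balanced binary tree with n leaves the deepest leaf is ceil(log2(n)) edges below the root.
log2(84) = 6.3923
ceil(6.3923) = 7
height (edges) = 7

7


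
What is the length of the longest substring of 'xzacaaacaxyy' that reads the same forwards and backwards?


Scanning 'xzacaaacaxyy' for palindromic substrings.
Substring at positions 2-8: 'acaaaca'.
Check: reverse('acaaaca') = 'acaaaca' -> palindrome confirmed.
Neighbouring characters ('z' / 'x') break symmetry, so it cannot extend further.
No longer palindromic substring exists; longest length = 7

7


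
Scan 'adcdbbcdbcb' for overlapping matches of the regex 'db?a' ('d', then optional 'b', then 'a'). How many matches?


Pattern: db?a means 'd', then optional 'b', then 'a'.
Scanning 'adcdbbcdbcb' position-by-position:
  Pos 0: window 'adc' -> no
  Pos 1: window 'dcd' -> no
  Pos 2: window 'cdb' -> no
  Pos 3: window 'dbb' -> no
  Pos 4: window 'bbc' -> no
  Pos 5: window 'bcd' -> no
  Pos 6: window 'cdb' -> no
  Pos 7: window 'dbc' -> no
  Pos 8: window 'bcb' -> no
  Pos 9: window 'cb' -> no
  Pos 10: window 'b' -> no
Total matches: 0

0


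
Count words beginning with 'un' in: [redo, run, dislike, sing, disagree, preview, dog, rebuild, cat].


Checking each word for prefix 'un':
  'redo' -> no (count: 0)
  'run' -> no (count: 0)
  'dislike' -> no (count: 0)
  'sing' -> no (count: 0)
  'disagree' -> no (count: 0)
  'preview' -> no (count: 0)
  'dog' -> no (count: 0)
  'rebuild' -> no (count: 0)
  'cat' -> no (count: 0)
Total with prefix 'un': 0

0


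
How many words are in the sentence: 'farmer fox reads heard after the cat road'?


Counting words by splitting on spaces:
  Word 1: 'farmer'
  Word 2: 'fox'
  Word 3: 'reads'
  Word 4: 'heard'
  Word 5: 'after'
  Word 6: 'the'
  Word 7: 'cat'
  Word 8: 'road'
Total words: 8

8


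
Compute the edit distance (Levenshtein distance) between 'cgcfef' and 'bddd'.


Building DP table for s1='cgcfef' (len 6) and s2='bddd' (len 4):
       b  d  d  d
    0  1  2  3  4
  c 1  1  2  3  4
  g 2  2  2  3  4
  c 3  3  3  3  4
  f 4  4  4  4  4
  e 5  5  5  5  5
  f 6  6  6  6  6
Edit distance = dp[6][4] = 6

6


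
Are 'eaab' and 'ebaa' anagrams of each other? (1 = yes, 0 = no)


Sort characters of 'eaab': 'aabe'
Sort characters of 'ebaa': 'aabe'
Sorted forms match -> they ARE anagrams
Result: 1

1


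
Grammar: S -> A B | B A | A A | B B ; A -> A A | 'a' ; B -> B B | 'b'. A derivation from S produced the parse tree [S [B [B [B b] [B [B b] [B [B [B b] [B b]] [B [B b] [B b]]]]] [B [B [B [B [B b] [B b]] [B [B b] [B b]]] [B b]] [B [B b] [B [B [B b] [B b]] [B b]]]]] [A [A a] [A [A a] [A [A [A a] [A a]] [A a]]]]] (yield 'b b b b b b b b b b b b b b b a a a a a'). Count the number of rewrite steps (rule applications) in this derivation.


Every bracketed nonterminal node [X ...] in the tree is produced by exactly one rule application.
Reading the tree off as a leftmost derivation:
  Step 1: S  =>  B A   (applied S -> B A)
  Step 2: B A  =>  B B A   (applied B -> B B)
  Step 3: B B A  =>  B B B A   (applied B -> B B)
  Step 4: B B B A  =>  b B B A   (applied B -> b)
  Step 5: b B B A  =>  b B B B A   (applied B -> B B)
  Step 6: b B B B A  =>  b b B B A   (applied B -> b)
  Step 7: b b B B A  =>  b b B B B A   (applied B -> B B)
  Step 8: b b B B B A  =>  b b B B B B A   (applied B -> B B)
  Step 9: b b B B B B A  =>  b b b B B B A   (applied B -> b)
  Step 10: b b b B B B A  =>  b b b b B B A   (applied B -> b)
  Step 11: b b b b B B A  =>  b b b b B B B A   (applied B -> B B)
  Step 12: b b b b B B B A  =>  b b b b b B B A   (applied B -> b)
  Step 13: b b b b b B B A  =>  b b b b b b B A   (applied B -> b)
  Step 14: b b b b b b B A  =>  b b b b b b B B A   (applied B -> B B)
  Step 15: b b b b b b B B A  =>  b b b b b b B B B A   (applied B -> B B)
  Step 16: b b b b b b B B B A  =>  b b b b b b B B B B A   (applied B -> B B)
  Step 17: b b b b b b B B B B A  =>  b b b b b b B B B B B A   (applied B -> B B)
  Step 18: b b b b b b B B B B B A  =>  b b b b b b b B B B B A   (applied B -> b)
  Step 19: b b b b b b b B B B B A  =>  b b b b b b b b B B B A   (applied B -> b)
  Step 20: b b b b b b b b B B B A  =>  b b b b b b b b B B B B A   (applied B -> B B)
  Step 21: b b b b b b b b B B B B A  =>  b b b b b b b b b B B B A   (applied B -> b)
  Step 22: b b b b b b b b b B B B A  =>  b b b b b b b b b b B B A   (applied B -> b)
  Step 23: b b b b b b b b b b B B A  =>  b b b b b b b b b b b B A   (applied B -> b)
  Step 24: b b b b b b b b b b b B A  =>  b b b b b b b b b b b B B A   (applied B -> B B)
  Step 25: b b b b b b b b b b b B B A  =>  b b b b b b b b b b b b B A   (applied B -> b)
  Step 26: b b b b b b b b b b b b B A  =>  b b b b b b b b b b b b B B A   (applied B -> B B)
  Step 27: b b b b b b b b b b b b B B A  =>  b b b b b b b b b b b b B B B A   (applied B -> B B)
  Step 28: b b b b b b b b b b b b B B B A  =>  b b b b b b b b b b b b b B B A   (applied B -> b)
  Step 29: b b b b b b b b b b b b b B B A  =>  b b b b b b b b b b b b b b B A   (applied B -> b)
  Step 30: b b b b b b b b b b b b b b B A  =>  b b b b b b b b b b b b b b b A   (applied B -> b)
  Step 31: b b b b b b b b b b b b b b b A  =>  b b b b b b b b b b b b b b b A A   (applied A -> A A)
  Step 32: b b b b b b b b b b b b b b b A A  =>  b b b b b b b b b b b b b b b a A   (applied A -> a)
  Step 33: b b b b b b b b b b b b b b b a A  =>  b b b b b b b b b b b b b b b a A A   (applied A -> A A)
  Step 34: b b b b b b b b b b b b b b b a A A  =>  b b b b b b b b b b b b b b b a a A   (applied A -> a)
  Step 35: b b b b b b b b b b b b b b b a a A  =>  b b b b b b b b b b b b b b b a a A A   (applied A -> A A)
  Step 36: b b b b b b b b b b b b b b b a a A A  =>  b b b b b b b b b b b b b b b a a A A A   (applied A -> A A)
  Step 37: b b b b b b b b b b b b b b b a a A A A  =>  b b b b b b b b b b b b b b b a a a A A   (applied A -> a)
  Step 38: b b b b b b b b b b b b b b b a a a A A  =>  b b b b b b b b b b b b b b b a a a a A   (applied A -> a)
  Step 39: b b b b b b b b b b b b b b b a a a a A  =>  b b b b b b b b b b b b b b b a a a a a   (applied A -> a)
Final yield: b b b b b b b b b b b b b b b a a a a a
Total rewrite steps: 39

39


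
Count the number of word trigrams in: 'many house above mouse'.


Word trigrams from [4] words:
  Trigram 1: (many house above)
  Trigram 2: (house above mouse)
Total word trigrams: 4 - 2 = 2

2


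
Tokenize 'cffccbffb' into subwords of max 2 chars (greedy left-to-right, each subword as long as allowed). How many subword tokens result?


'cffccbffb' has 9 characters.
Chunking with max size 2:
  Chunk 1: 'cf' (positions 0-1)
  Chunk 2: 'fc' (positions 2-3)
  Chunk 3: 'cb' (positions 4-5)
  Chunk 4: 'ff' (positions 6-7)
  Chunk 5: 'b' (positions 8-8)
Total chunks: ceil(9 / 2) = 5

5


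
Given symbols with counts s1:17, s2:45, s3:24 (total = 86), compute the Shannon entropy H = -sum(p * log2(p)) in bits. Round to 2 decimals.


Computing entropy H = -sum(p_i * log2(p_i)):
  s1: p = 17/86 = 0.1977, -p*log2(p) = 0.4623
  s2: p = 45/86 = 0.5233, -p*log2(p) = 0.4889
  s3: p = 24/86 = 0.2791, -p*log2(p) = 0.5139
H = sum of terms = 1.4651
Rounded to 2 decimals: 1.47

1.47


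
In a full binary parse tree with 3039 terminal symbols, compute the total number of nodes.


Leaf nodes (terminals): 3039
Internal nodes = n - 1 = 3039 - 1 = 3038
Total = leaves + internal = 3039 + 3038 = 6077

6077


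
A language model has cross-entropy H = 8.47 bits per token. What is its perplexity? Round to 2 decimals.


Perplexity formula: PP = 2^H
H = 8.47
PP = 2^8.47
Decompose: 2^8.47 = 2^8 * 2^0.47
2^8 = 256, 2^0.47 ~ 1.3851095
PP ~ 256 * 1.3851095 = 354.5880320
Rounded to 2 decimals: 354.59

354.59


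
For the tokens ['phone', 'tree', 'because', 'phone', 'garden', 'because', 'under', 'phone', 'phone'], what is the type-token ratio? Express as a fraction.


Tokens: 9
Unique types: ('because', 'garden', 'phone', 'tree', 'under') = 5
TTR = 5/9
Already in lowest terms.

5/9


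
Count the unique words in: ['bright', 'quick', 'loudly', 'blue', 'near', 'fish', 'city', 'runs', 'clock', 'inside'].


Listing all tokens and tracking unique types:
  Token 1: 'bright' -> NEW (unique so far: 1)
  Token 2: 'quick' -> NEW (unique so far: 2)
  Token 3: 'loudly' -> NEW (unique so far: 3)
  Token 4: 'blue' -> NEW (unique so far: 4)
  Token 5: 'near' -> NEW (unique so far: 5)
  Token 6: 'fish' -> NEW (unique so far: 6)
  Token 7: 'city' -> NEW (unique so far: 7)
  Token 8: 'runs' -> NEW (unique so far: 8)
  Token 9: 'clock' -> NEW (unique so far: 9)
  Token 10: 'inside' -> NEW (unique so far: 10)
Unique types: ('blue', 'bright', 'city', 'clock', 'fish', 'inside', 'loudly', 'near', 'quick', 'runs')
Vocabulary size: 10

10


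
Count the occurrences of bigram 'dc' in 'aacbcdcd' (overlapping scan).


Scanning 'aacbcdcd' for bigram 'dc':
  Position 0: 'aa' -> no
  Position 1: 'ac' -> no
  Position 2: 'cb' -> no
  Position 3: 'bc' -> no
  Position 4: 'cd' -> no
  Position 5: 'dc' -> MATCH
  Position 6: 'cd' -> no
Total matches: 1

1


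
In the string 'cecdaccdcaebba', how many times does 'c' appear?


Scanning 'cecdaccdcaebba' for 'c':
  Position 0: 'c' -> MATCH (count: 1)
  Position 2: 'c' -> MATCH (count: 2)
  Position 5: 'c' -> MATCH (count: 3)
  Position 6: 'c' -> MATCH (count: 4)
  Position 8: 'c' -> MATCH (count: 5)
Total occurrences of 'c': 5

5


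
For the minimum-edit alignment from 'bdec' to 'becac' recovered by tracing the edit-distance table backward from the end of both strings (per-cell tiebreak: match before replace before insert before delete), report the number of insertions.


Edit distance = 3. Backtracking from cell (4, 5) with preference match > replace > insert > delete,
then listing the resulting alignment 'bdec' -> 'becac' left to right:
  Step 1: keep 'b'
  Step 2: insert 'e' [insertion #1]
  Step 3: replace d->c
  Step 4: replace e->a
  Step 5: keep 'c'
Total insertions: 1

1


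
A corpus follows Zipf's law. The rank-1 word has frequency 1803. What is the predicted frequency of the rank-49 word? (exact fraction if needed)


Zipf's law: freq(rank) = f1 / rank
f1 = 1803, rank = 49
freq = 1803 / 49
GCD(1803, 49) = 1
Simplified: 1803/49

1803/49


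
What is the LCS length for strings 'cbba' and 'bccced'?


DP table for LCS of 'cbba' and 'bccced':
       b  c  c  c  e  d
    0  0  0  0  0  0  0
  c 0  0  1  1  1  1  1
  b 0  1  1  1  1  1  1
  b 0  1  1  1  1  1  1
  a 0  1  1  1  1  1  1
LCS: 'c'
LCS length = 1

1


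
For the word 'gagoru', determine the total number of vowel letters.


Scanning each character of 'gagoru':
  Position 1: 'g' -> consonant (running count: 0)
  Position 2: 'a' -> vowel (running count: 1)
  Position 3: 'g' -> consonant (running count: 1)
  Position 4: 'o' -> vowel (running count: 2)
  Position 5: 'r' -> consonant (running count: 2)
  Position 6: 'u' -> vowel (running count: 3)
Total vowels: 3

3


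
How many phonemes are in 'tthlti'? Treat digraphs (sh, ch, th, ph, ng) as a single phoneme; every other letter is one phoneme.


Parsing 'tthlti' greedily, digraphs first:
  't' -> consonant phoneme (phonemes so far: 1)
  'th' -> digraph (1 consonant phoneme) (phonemes so far: 2)
  'l' -> consonant phoneme (phonemes so far: 3)
  't' -> consonant phoneme (phonemes so far: 4)
  'i' -> vowel phoneme (phonemes so far: 5)
Total phonemes: 5

5


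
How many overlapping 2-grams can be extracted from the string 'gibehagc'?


String 'gibehagc' has length L = 8.
Number of overlapping n-grams = L - n + 1
Substituting: 8 - 2 + 1 = 7

7


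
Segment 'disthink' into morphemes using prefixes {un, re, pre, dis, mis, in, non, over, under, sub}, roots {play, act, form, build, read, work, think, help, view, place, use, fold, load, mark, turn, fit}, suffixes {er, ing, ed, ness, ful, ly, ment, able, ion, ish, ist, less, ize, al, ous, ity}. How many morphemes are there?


Segmenting 'disthink' against the inventory:
  'dis' -> prefix (morpheme 1)
  'think' -> root (morpheme 2)
Total morphemes: 2

2


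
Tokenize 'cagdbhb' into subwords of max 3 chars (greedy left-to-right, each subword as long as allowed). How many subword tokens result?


'cagdbhb' has 7 characters.
Chunking with max size 3:
  Chunk 1: 'cag' (positions 0-2)
  Chunk 2: 'dbh' (positions 3-5)
  Chunk 3: 'b' (positions 6-6)
Total chunks: ceil(7 / 3) = 3

3


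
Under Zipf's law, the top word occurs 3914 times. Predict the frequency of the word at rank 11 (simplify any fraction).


Zipf's law: freq(rank) = f1 / rank
f1 = 3914, rank = 11
freq = 3914 / 11
GCD(3914, 11) = 1
Simplified: 3914/11

3914/11


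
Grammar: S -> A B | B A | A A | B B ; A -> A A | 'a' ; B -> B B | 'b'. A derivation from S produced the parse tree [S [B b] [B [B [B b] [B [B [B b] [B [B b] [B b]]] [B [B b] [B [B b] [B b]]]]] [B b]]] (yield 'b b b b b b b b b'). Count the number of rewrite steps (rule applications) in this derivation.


Every bracketed nonterminal node [X ...] in the tree is produced by exactly one rule application.
Reading the tree off as a leftmost derivation:
  Step 1: S  =>  B B   (applied S -> B B)
  Step 2: B B  =>  b B   (applied B -> b)
  Step 3: b B  =>  b B B   (applied B -> B B)
  Step 4: b B B  =>  b B B B   (applied B -> B B)
  Step 5: b B B B  =>  b b B B   (applied B -> b)
  Step 6: b b B B  =>  b b B B B   (applied B -> B B)
  Step 7: b b B B B  =>  b b B B B B   (applied B -> B B)
  Step 8: b b B B B B  =>  b b b B B B   (applied B -> b)
  Step 9: b b b B B B  =>  b b b B B B B   (applied B -> B B)
  Step 10: b b b B B B B  =>  b b b b B B B   (applied B -> b)
  Step 11: b b b b B B B  =>  b b b b b B B   (applied B -> b)
  Step 12: b b b b b B B  =>  b b b b b B B B   (applied B -> B B)
  Step 13: b b b b b B B B  =>  b b b b b b B B   (applied B -> b)
  Step 14: b b b b b b B B  =>  b b b b b b B B B   (applied B -> B B)
  Step 15: b b b b b b B B B  =>  b b b b b b b B B   (applied B -> b)
  Step 16: b b b b b b b B B  =>  b b b b b b b b B   (applied B -> b)
  Step 17: b b b b b b b b B  =>  b b b b b b b b b   (applied B -> b)
Final yield: b b b b b b b b b
Total rewrite steps: 17

17


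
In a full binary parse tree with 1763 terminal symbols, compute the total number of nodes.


Leaf nodes (terminals): 1763
Internal nodes = n - 1 = 1763 - 1 = 1762
Total = leaves + internal = 1763 + 1762 = 3525

3525


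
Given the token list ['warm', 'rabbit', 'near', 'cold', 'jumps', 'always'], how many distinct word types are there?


Listing all tokens and tracking unique types:
  Token 1: 'warm' -> NEW (unique so far: 1)
  Token 2: 'rabbit' -> NEW (unique so far: 2)
  Token 3: 'near' -> NEW (unique so far: 3)
  Token 4: 'cold' -> NEW (unique so far: 4)
  Token 5: 'jumps' -> NEW (unique so far: 5)
  Token 6: 'always' -> NEW (unique so far: 6)
Unique types: ('always', 'cold', 'jumps', 'near', 'rabbit', 'warm')
Vocabulary size: 6

6


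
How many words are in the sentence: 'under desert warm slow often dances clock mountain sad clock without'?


Counting words by splitting on spaces:
  Word 1: 'under'
  Word 2: 'desert'
  Word 3: 'warm'
  Word 4: 'slow'
  Word 5: 'often'
  Word 6: 'dances'
  Word 7: 'clock'
  Word 8: 'mountain'
  Word 9: 'sad'
  Word 10: 'clock'
  Word 11: 'without'
Total words: 11

11


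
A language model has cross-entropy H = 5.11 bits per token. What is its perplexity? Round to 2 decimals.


Perplexity formula: PP = 2^H
H = 5.11
PP = 2^5.11
Decompose: 2^5.11 = 2^5 * 2^0.11
2^5 = 32, 2^0.11 ~ 1.0792282
PP ~ 32 * 1.0792282 = 34.5353024
Rounded to 2 decimals: 34.54

34.54


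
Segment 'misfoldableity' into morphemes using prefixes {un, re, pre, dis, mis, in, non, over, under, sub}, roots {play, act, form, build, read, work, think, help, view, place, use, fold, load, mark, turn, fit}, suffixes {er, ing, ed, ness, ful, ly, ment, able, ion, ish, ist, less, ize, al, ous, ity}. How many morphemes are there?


Segmenting 'misfoldableity' against the inventory:
  'mis' -> prefix (morpheme 1)
  'fold' -> root (morpheme 2)
  'able' -> suffix (morpheme 3)
  'ity' -> suffix (morpheme 4)
Total morphemes: 4

4


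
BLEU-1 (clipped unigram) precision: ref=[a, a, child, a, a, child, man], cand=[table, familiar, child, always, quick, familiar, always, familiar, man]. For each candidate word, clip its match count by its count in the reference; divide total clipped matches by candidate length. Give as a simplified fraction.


Reference word counts: {'a': 4, 'child': 2, 'man': 1}
Checking each candidate word (with clipping):
  'table' -> not in reference -> no match (matches: 0)
  'familiar' -> not in reference -> no match (matches: 0)
  'child' -> in reference (ref count 2, used 1/2) -> match (matches: 1)
  'always' -> not in reference -> no match (matches: 1)
  'quick' -> not in reference -> no match (matches: 1)
  'familiar' -> not in reference -> no match (matches: 1)
  'always' -> not in reference -> no match (matches: 1)
  'familiar' -> not in reference -> no match (matches: 1)
  'man' -> in reference (ref count 1, used 1/1) -> match (matches: 2)
Clipped matches: 2, Candidate length: 9
Precision = 2/9

2/9


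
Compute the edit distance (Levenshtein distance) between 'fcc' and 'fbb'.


Building DP table for s1='fcc' (len 3) and s2='fbb' (len 3):
       f  b  b
    0  1  2  3
  f 1  0  1  2
  c 2  1  1  2
  c 3  2  2  2
Edit distance = dp[3][3] = 2

2


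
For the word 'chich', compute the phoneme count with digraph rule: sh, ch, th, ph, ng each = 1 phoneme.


Parsing 'chich' greedily, digraphs first:
  'ch' -> digraph (1 consonant phoneme) (phonemes so far: 1)
  'i' -> vowel phoneme (phonemes so far: 2)
  'ch' -> digraph (1 consonant phoneme) (phonemes so far: 3)
Total phonemes: 3

3


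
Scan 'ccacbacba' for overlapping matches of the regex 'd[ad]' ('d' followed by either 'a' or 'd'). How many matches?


Pattern: d[ad] means 'd' followed by either 'a' or 'd'.
Scanning 'ccacbacba' position-by-position:
  Pos 0: window 'cc' -> no
  Pos 1: window 'ca' -> no
  Pos 2: window 'ac' -> no
  Pos 3: window 'cb' -> no
  Pos 4: window 'ba' -> no
  Pos 5: window 'ac' -> no
  Pos 6: window 'cb' -> no
  Pos 7: window 'ba' -> no
  Pos 8: window 'a' -> no
Total matches: 0

0


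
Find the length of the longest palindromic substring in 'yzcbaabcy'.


Scanning 'yzcbaabcy' for palindromic substrings.
Substring at positions 2-7: 'cbaabc'.
Check: reverse('cbaabc') = 'cbaabc' -> palindrome confirmed.
Neighbouring characters ('z' / 'y') break symmetry, so it cannot extend further.
No longer palindromic substring exists; longest length = 6

6


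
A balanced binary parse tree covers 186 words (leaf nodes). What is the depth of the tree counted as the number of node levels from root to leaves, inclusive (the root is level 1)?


In a balanced binary tree with n leaves the deepest leaf is ceil(log2(n)) edges below the root,
so counting node levels inclusive of root and leaves gives ceil(log2(n)) + 1 levels.
log2(186) = 7.5392
ceil(7.5392) = 8
levels = 8 + 1 = 9

9


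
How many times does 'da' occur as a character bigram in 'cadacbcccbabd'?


Scanning 'cadacbcccbabd' for bigram 'da':
  Position 0: 'ca' -> no
  Position 1: 'ad' -> no
  Position 2: 'da' -> MATCH
  Position 3: 'ac' -> no
  Position 4: 'cb' -> no
  Position 5: 'bc' -> no
  Position 6: 'cc' -> no
  Position 7: 'cc' -> no
  Position 8: 'cb' -> no
  Position 9: 'ba' -> no
  Position 10: 'ab' -> no
  Position 11: 'bd' -> no
Total matches: 1

1


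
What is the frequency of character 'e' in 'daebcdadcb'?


Scanning 'daebcdadcb' for 'e':
  Position 2: 'e' -> MATCH (count: 1)
Total occurrences of 'e': 1

1


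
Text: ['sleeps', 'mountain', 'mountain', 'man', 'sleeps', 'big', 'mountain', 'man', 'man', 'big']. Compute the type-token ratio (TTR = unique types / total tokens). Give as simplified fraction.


Tokens: 10
Unique types: ('big', 'man', 'mountain', 'sleeps') = 4
TTR = 4/10
Simplify: divide both by 2 -> 2/5
TTR = 2/5

2/5


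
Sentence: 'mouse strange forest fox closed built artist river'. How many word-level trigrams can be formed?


Word trigrams from [8] words:
  Trigram 1: (mouse strange forest)
  Trigram 2: (strange forest fox)
  Trigram 3: (forest fox closed)
  Trigram 4: (fox closed built)
  Trigram 5: (closed built artist)
  Trigram 6: (built artist river)
Total word trigrams: 8 - 2 = 6

6


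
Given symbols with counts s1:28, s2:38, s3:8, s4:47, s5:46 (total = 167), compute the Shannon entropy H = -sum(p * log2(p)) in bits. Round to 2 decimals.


Computing entropy H = -sum(p_i * log2(p_i)):
  s1: p = 28/167 = 0.1677, -p*log2(p) = 0.4320
  s2: p = 38/167 = 0.2275, -p*log2(p) = 0.4860
  s3: p = 8/167 = 0.0479, -p*log2(p) = 0.2100
  s4: p = 47/167 = 0.2814, -p*log2(p) = 0.5148
  s5: p = 46/167 = 0.2754, -p*log2(p) = 0.5124
H = sum of terms = 2.1552
Rounded to 2 decimals: 2.16

2.16


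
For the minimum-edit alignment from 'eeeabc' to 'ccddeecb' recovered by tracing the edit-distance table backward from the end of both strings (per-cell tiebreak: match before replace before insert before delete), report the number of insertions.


Edit distance = 6. Backtracking from cell (6, 8) with preference match > replace > insert > delete,
then listing the resulting alignment 'eeeabc' -> 'ccddeecb' left to right:
  Step 1: insert 'c' [insertion #1]
  Step 2: insert 'c' [insertion #2]
  Step 3: insert 'd' [insertion #3]
  Step 4: replace e->d
  Step 5: keep 'e'
  Step 6: keep 'e'
  Step 7: replace a->c
  Step 8: keep 'b'
  Step 9: delete 'c'
Total insertions: 3

3


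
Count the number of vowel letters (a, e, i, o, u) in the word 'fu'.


Scanning each character of 'fu':
  Position 1: 'f' -> consonant (running count: 0)
  Position 2: 'u' -> vowel (running count: 1)
Total vowels: 1

1


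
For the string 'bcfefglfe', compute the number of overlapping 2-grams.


String 'bcfefglfe' has length L = 9.
Number of overlapping n-grams = L - n + 1
Substituting: 9 - 2 + 1 = 8

8


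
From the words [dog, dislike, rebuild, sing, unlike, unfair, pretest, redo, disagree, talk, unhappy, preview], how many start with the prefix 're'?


Checking each word for prefix 're':
  'dog' -> no (count: 0)
  'dislike' -> no (count: 0)
  'rebuild' -> YES, starts with 're' (count: 1)
  'sing' -> no (count: 1)
  'unlike' -> no (count: 1)
  'unfair' -> no (count: 1)
  'pretest' -> no (count: 1)
  'redo' -> YES, starts with 're' (count: 2)
  'disagree' -> no (count: 2)
  'talk' -> no (count: 2)
  'unhappy' -> no (count: 2)
  'preview' -> no (count: 2)
Total with prefix 're': 2

2


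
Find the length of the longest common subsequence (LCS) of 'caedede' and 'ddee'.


DP table for LCS of 'caedede' and 'ddee':
       d  d  e  e
    0  0  0  0  0
  c 0  0  0  0  0
  a 0  0  0  0  0
  e 0  0  0  1  1
  d 0  1  1  1  1
  e 0  1  1  2  2
  d 0  1  2  2  2
  e 0  1  2  3  3
LCS: 'dee'
LCS length = 3

3


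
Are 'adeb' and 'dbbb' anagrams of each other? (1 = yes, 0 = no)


Sort characters of 'adeb': 'abde'
Sort characters of 'dbbb': 'bbbd'
Sorted forms differ -> they are NOT anagrams
Result: 0

0


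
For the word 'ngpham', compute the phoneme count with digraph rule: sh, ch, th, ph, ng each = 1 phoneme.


Parsing 'ngpham' greedily, digraphs first:
  'ng' -> digraph (1 consonant phoneme) (phonemes so far: 1)
  'ph' -> digraph (1 consonant phoneme) (phonemes so far: 2)
  'a' -> vowel phoneme (phonemes so far: 3)
  'm' -> consonant phoneme (phonemes so far: 4)
Total phonemes: 4

4


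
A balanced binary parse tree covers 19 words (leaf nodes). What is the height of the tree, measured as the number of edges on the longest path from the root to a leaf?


In a balanced binary tree with n leaves the deepest leaf is ceil(log2(n)) edges below the root.
log2(19) = 4.2479
ceil(4.2479) = 5
height (edges) = 5

5


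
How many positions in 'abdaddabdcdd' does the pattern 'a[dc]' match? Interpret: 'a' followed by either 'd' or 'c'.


Pattern: a[dc] means 'a' followed by either 'd' or 'c'.
Scanning 'abdaddabdcdd' position-by-position:
  Pos 0: window 'ab' -> no
  Pos 1: window 'bd' -> no
  Pos 2: window 'da' -> no
  Pos 3: window 'ad' -> MATCH
  Pos 4: window 'dd' -> no
  Pos 5: window 'da' -> no
  Pos 6: window 'ab' -> no
  Pos 7: window 'bd' -> no
  Pos 8: window 'dc' -> no
  Pos 9: window 'cd' -> no
  Pos 10: window 'dd' -> no
  Pos 11: window 'd' -> no
Total matches: 1

1


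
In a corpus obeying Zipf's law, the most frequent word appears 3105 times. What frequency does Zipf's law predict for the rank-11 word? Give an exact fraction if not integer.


Zipf's law: freq(rank) = f1 / rank
f1 = 3105, rank = 11
freq = 3105 / 11
GCD(3105, 11) = 1
Simplified: 3105/11

3105/11


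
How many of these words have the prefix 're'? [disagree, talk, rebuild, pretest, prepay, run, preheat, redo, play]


Checking each word for prefix 're':
  'disagree' -> no (count: 0)
  'talk' -> no (count: 0)
  'rebuild' -> YES, starts with 're' (count: 1)
  'pretest' -> no (count: 1)
  'prepay' -> no (count: 1)
  'run' -> no (count: 1)
  'preheat' -> no (count: 1)
  'redo' -> YES, starts with 're' (count: 2)
  'play' -> no (count: 2)
Total with prefix 're': 2

2


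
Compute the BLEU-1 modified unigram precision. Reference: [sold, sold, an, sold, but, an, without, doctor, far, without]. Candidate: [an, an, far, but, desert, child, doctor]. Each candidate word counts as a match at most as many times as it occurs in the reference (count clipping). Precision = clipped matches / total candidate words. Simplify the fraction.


Reference word counts: {'an': 2, 'but': 1, 'doctor': 1, 'far': 1, 'sold': 3, 'without': 2}
Checking each candidate word (with clipping):
  'an' -> in reference (ref count 2, used 1/2) -> match (matches: 1)
  'an' -> in reference (ref count 2, used 2/2) -> match (matches: 2)
  'far' -> in reference (ref count 1, used 1/1) -> match (matches: 3)
  'but' -> in reference (ref count 1, used 1/1) -> match (matches: 4)
  'desert' -> not in reference -> no match (matches: 4)
  'child' -> not in reference -> no match (matches: 4)
  'doctor' -> in reference (ref count 1, used 1/1) -> match (matches: 5)
Clipped matches: 5, Candidate length: 7
Precision = 5/7

5/7


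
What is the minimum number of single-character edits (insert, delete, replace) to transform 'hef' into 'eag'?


Building DP table for s1='hef' (len 3) and s2='eag' (len 3):
       e  a  g
    0  1  2  3
  h 1  1  2  3
  e 2  1  2  3
  f 3  2  2  3
Edit distance = dp[3][3] = 3

3


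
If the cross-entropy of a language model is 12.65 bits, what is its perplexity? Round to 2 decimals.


Perplexity formula: PP = 2^H
H = 12.65
PP = 2^12.65
Decompose: 2^12.65 = 2^12 * 2^0.65
2^12 = 4096, 2^0.65 ~ 1.5691682
PP ~ 4096 * 1.5691682 = 6427.3129472
Rounded to 2 decimals: 6427.31

6427.31


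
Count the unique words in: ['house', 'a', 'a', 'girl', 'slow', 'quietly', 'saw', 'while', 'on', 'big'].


Listing all tokens and tracking unique types:
  Token 1: 'house' -> NEW (unique so far: 1)
  Token 2: 'a' -> NEW (unique so far: 2)
  Token 3: 'a' -> duplicate (unique so far: 2)
  Token 4: 'girl' -> NEW (unique so far: 3)
  Token 5: 'slow' -> NEW (unique so far: 4)
  Token 6: 'quietly' -> NEW (unique so far: 5)
  Token 7: 'saw' -> NEW (unique so far: 6)
  Token 8: 'while' -> NEW (unique so far: 7)
  Token 9: 'on' -> NEW (unique so far: 8)
  Token 10: 'big' -> NEW (unique so far: 9)
Unique types: ('a', 'big', 'girl', 'house', 'on', 'quietly', 'saw', 'slow', 'while')
Vocabulary size: 9

9


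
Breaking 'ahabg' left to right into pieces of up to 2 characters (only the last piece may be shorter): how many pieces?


'ahabg' has 5 characters.
Chunking with max size 2:
  Chunk 1: 'ah' (positions 0-1)
  Chunk 2: 'ab' (positions 2-3)
  Chunk 3: 'g' (positions 4-4)
Total chunks: ceil(5 / 2) = 3

3


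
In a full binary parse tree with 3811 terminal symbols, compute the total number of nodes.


Leaf nodes (terminals): 3811
Internal nodes = n - 1 = 3811 - 1 = 3810
Total = leaves + internal = 3811 + 3810 = 7621

7621


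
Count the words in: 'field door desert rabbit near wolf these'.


Counting words by splitting on spaces:
  Word 1: 'field'
  Word 2: 'door'
  Word 3: 'desert'
  Word 4: 'rabbit'
  Word 5: 'near'
  Word 6: 'wolf'
  Word 7: 'these'
Total words: 7

7


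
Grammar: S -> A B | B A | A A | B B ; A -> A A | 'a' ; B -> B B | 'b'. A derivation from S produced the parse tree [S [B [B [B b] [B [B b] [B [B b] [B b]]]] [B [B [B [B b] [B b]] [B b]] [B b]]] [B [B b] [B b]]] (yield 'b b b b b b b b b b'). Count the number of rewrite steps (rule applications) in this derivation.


Every bracketed nonterminal node [X ...] in the tree is produced by exactly one rule application.
Reading the tree off as a leftmost derivation:
  Step 1: S  =>  B B   (applied S -> B B)
  Step 2: B B  =>  B B B   (applied B -> B B)
  Step 3: B B B  =>  B B B B   (applied B -> B B)
  Step 4: B B B B  =>  b B B B   (applied B -> b)
  Step 5: b B B B  =>  b B B B B   (applied B -> B B)
  Step 6: b B B B B  =>  b b B B B   (applied B -> b)
  Step 7: b b B B B  =>  b b B B B B   (applied B -> B B)
  Step 8: b b B B B B  =>  b b b B B B   (applied B -> b)
  Step 9: b b b B B B  =>  b b b b B B   (applied B -> b)
  Step 10: b b b b B B  =>  b b b b B B B   (applied B -> B B)
  Step 11: b b b b B B B  =>  b b b b B B B B   (applied B -> B B)
  Step 12: b b b b B B B B  =>  b b b b B B B B B   (applied B -> B B)
  Step 13: b b b b B B B B B  =>  b b b b b B B B B   (applied B -> b)
  Step 14: b b b b b B B B B  =>  b b b b b b B B B   (applied B -> b)
  Step 15: b b b b b b B B B  =>  b b b b b b b B B   (applied B -> b)
  Step 16: b b b b b b b B B  =>  b b b b b b b b B   (applied B -> b)
  Step 17: b b b b b b b b B  =>  b b b b b b b b B B   (applied B -> B B)
  Step 18: b b b b b b b b B B  =>  b b b b b b b b b B   (applied B -> b)
  Step 19: b b b b b b b b b B  =>  b b b b b b b b b b   (applied B -> b)
Final yield: b b b b b b b b b b
Total rewrite steps: 19

19


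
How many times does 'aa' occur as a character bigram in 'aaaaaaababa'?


Scanning 'aaaaaaababa' for bigram 'aa':
  Position 0: 'aa' -> MATCH
  Position 1: 'aa' -> MATCH
  Position 2: 'aa' -> MATCH
  Position 3: 'aa' -> MATCH
  Position 4: 'aa' -> MATCH
  Position 5: 'aa' -> MATCH
  Position 6: 'ab' -> no
  Position 7: 'ba' -> no
  Position 8: 'ab' -> no
  Position 9: 'ba' -> no
Total matches: 6

6


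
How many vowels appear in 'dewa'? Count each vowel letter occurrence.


Scanning each character of 'dewa':
  Position 1: 'd' -> consonant (running count: 0)
  Position 2: 'e' -> vowel (running count: 1)
  Position 3: 'w' -> consonant (running count: 1)
  Position 4: 'a' -> vowel (running count: 2)
Total vowels: 2

2


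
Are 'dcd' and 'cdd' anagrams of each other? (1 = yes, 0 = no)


Sort characters of 'dcd': 'cdd'
Sort characters of 'cdd': 'cdd'
Sorted forms match -> they ARE anagrams
Result: 1

1


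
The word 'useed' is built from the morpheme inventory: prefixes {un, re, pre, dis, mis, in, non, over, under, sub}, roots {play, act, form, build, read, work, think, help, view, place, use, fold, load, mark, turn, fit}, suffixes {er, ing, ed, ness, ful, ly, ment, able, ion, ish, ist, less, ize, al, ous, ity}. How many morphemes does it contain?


Segmenting 'useed' against the inventory:
  'use' -> root (morpheme 1)
  'ed' -> suffix (morpheme 2)
Total morphemes: 2

2


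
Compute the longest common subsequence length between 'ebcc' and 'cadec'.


DP table for LCS of 'ebcc' and 'cadec':
       c  a  d  e  c
    0  0  0  0  0  0
  e 0  0  0  0  1  1
  b 0  0  0  0  1  1
  c 0  1  1  1  1  2
  c 0  1  1  1  1  2
LCS: 'ec'
LCS length = 2

2


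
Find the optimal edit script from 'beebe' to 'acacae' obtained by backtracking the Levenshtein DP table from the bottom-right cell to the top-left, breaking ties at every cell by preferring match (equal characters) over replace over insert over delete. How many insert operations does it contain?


Edit distance = 5. Backtracking from cell (5, 6) with preference match > replace > insert > delete,
then listing the resulting alignment 'beebe' -> 'acacae' left to right:
  Step 1: insert 'a' [insertion #1]
  Step 2: replace b->c
  Step 3: replace e->a
  Step 4: replace e->c
  Step 5: replace b->a
  Step 6: keep 'e'
Total insertions: 1

1


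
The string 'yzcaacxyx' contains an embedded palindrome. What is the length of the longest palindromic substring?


Scanning 'yzcaacxyx' for palindromic substrings.
Substring at positions 2-5: 'caac'.
Check: reverse('caac') = 'caac' -> palindrome confirmed.
Neighbouring characters ('z' / 'x') break symmetry, so it cannot extend further.
No longer palindromic substring exists; longest length = 4

4


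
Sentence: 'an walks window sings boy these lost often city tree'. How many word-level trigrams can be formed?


Word trigrams from [10] words:
  Trigram 1: (an walks window)
  Trigram 2: (walks window sings)
  Trigram 3: (window sings boy)
  Trigram 4: (sings boy these)
  Trigram 5: (boy these lost)
  Trigram 6: (these lost often)
  Trigram 7: (lost often city)
  Trigram 8: (often city tree)
Total word trigrams: 10 - 2 = 8

8


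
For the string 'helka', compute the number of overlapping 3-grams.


String 'helka' has length L = 5.
Number of overlapping n-grams = L - n + 1
Substituting: 5 - 3 + 1 = 3

3


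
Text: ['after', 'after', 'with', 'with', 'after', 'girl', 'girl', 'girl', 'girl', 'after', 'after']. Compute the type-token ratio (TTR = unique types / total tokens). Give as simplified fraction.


Tokens: 11
Unique types: ('after', 'girl', 'with') = 3
TTR = 3/11
Already in lowest terms.

3/11


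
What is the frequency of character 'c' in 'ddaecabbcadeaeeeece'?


Scanning 'ddaecabbcadeaeeeece' for 'c':
  Position 4: 'c' -> MATCH (count: 1)
  Position 8: 'c' -> MATCH (count: 2)
  Position 17: 'c' -> MATCH (count: 3)
Total occurrences of 'c': 3

3


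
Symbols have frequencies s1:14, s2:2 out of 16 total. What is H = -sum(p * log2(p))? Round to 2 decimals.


Computing entropy H = -sum(p_i * log2(p_i)):
  s1: p = 14/16 = 0.8750, -p*log2(p) = 0.1686
  s2: p = 2/16 = 0.1250, -p*log2(p) = 0.3750
H = sum of terms = 0.5436
Rounded to 2 decimals: 0.54

0.54


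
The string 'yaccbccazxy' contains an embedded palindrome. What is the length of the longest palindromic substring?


Scanning 'yaccbccazxy' for palindromic substrings.
Substring at positions 1-7: 'accbcca'.
Check: reverse('accbcca') = 'accbcca' -> palindrome confirmed.
Neighbouring characters ('y' / 'z') break symmetry, so it cannot extend further.
No longer palindromic substring exists; longest length = 7

7


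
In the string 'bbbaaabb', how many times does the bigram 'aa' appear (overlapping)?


Scanning 'bbbaaabb' for bigram 'aa':
  Position 0: 'bb' -> no
  Position 1: 'bb' -> no
  Position 2: 'ba' -> no
  Position 3: 'aa' -> MATCH
  Position 4: 'aa' -> MATCH
  Position 5: 'ab' -> no
  Position 6: 'bb' -> no
Total matches: 2

2


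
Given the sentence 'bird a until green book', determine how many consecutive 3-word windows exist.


Word trigrams from [5] words:
  Trigram 1: (bird a until)
  Trigram 2: (a until green)
  Trigram 3: (until green book)
Total word trigrams: 5 - 2 = 3

3


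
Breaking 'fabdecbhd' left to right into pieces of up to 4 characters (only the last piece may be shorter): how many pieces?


'fabdecbhd' has 9 characters.
Chunking with max size 4:
  Chunk 1: 'fabd' (positions 0-3)
  Chunk 2: 'ecbh' (positions 4-7)
  Chunk 3: 'd' (positions 8-8)
Total chunks: ceil(9 / 4) = 3

3


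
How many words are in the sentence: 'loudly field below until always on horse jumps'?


Counting words by splitting on spaces:
  Word 1: 'loudly'
  Word 2: 'field'
  Word 3: 'below'
  Word 4: 'until'
  Word 5: 'always'
  Word 6: 'on'
  Word 7: 'horse'
  Word 8: 'jumps'
Total words: 8

8


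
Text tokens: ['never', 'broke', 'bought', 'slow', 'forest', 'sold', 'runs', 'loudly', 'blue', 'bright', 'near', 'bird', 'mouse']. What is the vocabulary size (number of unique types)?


Listing all tokens and tracking unique types:
  Token 1: 'never' -> NEW (unique so far: 1)
  Token 2: 'broke' -> NEW (unique so far: 2)
  Token 3: 'bought' -> NEW (unique so far: 3)
  Token 4: 'slow' -> NEW (unique so far: 4)
  Token 5: 'forest' -> NEW (unique so far: 5)
  Token 6: 'sold' -> NEW (unique so far: 6)
  Token 7: 'runs' -> NEW (unique so far: 7)
  Token 8: 'loudly' -> NEW (unique so far: 8)
  Token 9: 'blue' -> NEW (unique so far: 9)
  Token 10: 'bright' -> NEW (unique so far: 10)
  Token 11: 'near' -> NEW (unique so far: 11)
  Token 12: 'bird' -> NEW (unique so far: 12)
  Token 13: 'mouse' -> NEW (unique so far: 13)
Unique types: ('bird', 'blue', 'bought', 'bright', 'broke', 'forest', 'loudly', 'mouse', 'near', 'never', 'runs', 'slow', 'sold')
Vocabulary size: 13

13


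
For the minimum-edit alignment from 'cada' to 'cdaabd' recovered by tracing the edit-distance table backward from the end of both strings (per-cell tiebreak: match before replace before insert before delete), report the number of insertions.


Edit distance = 4. Backtracking from cell (4, 6) with preference match > replace > insert > delete,
then listing the resulting alignment 'cada' -> 'cdaabd' left to right:
  Step 1: keep 'c'
  Step 2: insert 'd' [insertion #1]
  Step 3: insert 'a' [insertion #2]
  Step 4: keep 'a'
  Step 5: replace d->b
  Step 6: replace a->d
Total insertions: 2

2


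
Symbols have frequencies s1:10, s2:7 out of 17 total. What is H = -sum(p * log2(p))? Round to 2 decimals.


Computing entropy H = -sum(p_i * log2(p_i)):
  s1: p = 10/17 = 0.5882, -p*log2(p) = 0.4503
  s2: p = 7/17 = 0.4118, -p*log2(p) = 0.5271
H = sum of terms = 0.9774
Rounded to 2 decimals: 0.98

0.98


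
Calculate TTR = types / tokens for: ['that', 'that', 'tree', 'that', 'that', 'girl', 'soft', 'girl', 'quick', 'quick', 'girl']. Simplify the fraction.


Tokens: 11
Unique types: ('girl', 'quick', 'soft', 'that', 'tree') = 5
TTR = 5/11
Already in lowest terms.

5/11


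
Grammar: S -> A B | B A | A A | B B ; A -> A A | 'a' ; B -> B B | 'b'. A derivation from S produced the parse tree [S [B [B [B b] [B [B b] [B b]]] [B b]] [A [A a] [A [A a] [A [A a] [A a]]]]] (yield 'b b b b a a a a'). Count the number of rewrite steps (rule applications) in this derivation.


Every bracketed nonterminal node [X ...] in the tree is produced by exactly one rule application.
Reading the tree off as a leftmost derivation:
  Step 1: S  =>  B A   (applied S -> B A)
  Step 2: B A  =>  B B A   (applied B -> B B)
  Step 3: B B A  =>  B B B A   (applied B -> B B)
  Step 4: B B B A  =>  b B B A   (applied B -> b)
  Step 5: b B B A  =>  b B B B A   (applied B -> B B)
  Step 6: b B B B A  =>  b b B B A   (applied B -> b)
  Step 7: b b B B A  =>  b b b B A   (applied B -> b)
  Step 8: b b b B A  =>  b b b b A   (applied B -> b)
  Step 9: b b b b A  =>  b b b b A A   (applied A -> A A)
  Step 10: b b b b A A  =>  b b b b a A   (applied A -> a)
  Step 11: b b b b a A  =>  b b b b a A A   (applied A -> A A)
  Step 12: b b b b a A A  =>  b b b b a a A   (applied A -> a)
  Step 13: b b b b a a A  =>  b b b b a a A A   (applied A -> A A)
  Step 14: b b b b a a A A  =>  b b b b a a a A   (applied A -> a)
  Step 15: b b b b a a a A  =>  b b b b a a a a   (applied A -> a)
Final yield: b b b b a a a a
Total rewrite steps: 15

15
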